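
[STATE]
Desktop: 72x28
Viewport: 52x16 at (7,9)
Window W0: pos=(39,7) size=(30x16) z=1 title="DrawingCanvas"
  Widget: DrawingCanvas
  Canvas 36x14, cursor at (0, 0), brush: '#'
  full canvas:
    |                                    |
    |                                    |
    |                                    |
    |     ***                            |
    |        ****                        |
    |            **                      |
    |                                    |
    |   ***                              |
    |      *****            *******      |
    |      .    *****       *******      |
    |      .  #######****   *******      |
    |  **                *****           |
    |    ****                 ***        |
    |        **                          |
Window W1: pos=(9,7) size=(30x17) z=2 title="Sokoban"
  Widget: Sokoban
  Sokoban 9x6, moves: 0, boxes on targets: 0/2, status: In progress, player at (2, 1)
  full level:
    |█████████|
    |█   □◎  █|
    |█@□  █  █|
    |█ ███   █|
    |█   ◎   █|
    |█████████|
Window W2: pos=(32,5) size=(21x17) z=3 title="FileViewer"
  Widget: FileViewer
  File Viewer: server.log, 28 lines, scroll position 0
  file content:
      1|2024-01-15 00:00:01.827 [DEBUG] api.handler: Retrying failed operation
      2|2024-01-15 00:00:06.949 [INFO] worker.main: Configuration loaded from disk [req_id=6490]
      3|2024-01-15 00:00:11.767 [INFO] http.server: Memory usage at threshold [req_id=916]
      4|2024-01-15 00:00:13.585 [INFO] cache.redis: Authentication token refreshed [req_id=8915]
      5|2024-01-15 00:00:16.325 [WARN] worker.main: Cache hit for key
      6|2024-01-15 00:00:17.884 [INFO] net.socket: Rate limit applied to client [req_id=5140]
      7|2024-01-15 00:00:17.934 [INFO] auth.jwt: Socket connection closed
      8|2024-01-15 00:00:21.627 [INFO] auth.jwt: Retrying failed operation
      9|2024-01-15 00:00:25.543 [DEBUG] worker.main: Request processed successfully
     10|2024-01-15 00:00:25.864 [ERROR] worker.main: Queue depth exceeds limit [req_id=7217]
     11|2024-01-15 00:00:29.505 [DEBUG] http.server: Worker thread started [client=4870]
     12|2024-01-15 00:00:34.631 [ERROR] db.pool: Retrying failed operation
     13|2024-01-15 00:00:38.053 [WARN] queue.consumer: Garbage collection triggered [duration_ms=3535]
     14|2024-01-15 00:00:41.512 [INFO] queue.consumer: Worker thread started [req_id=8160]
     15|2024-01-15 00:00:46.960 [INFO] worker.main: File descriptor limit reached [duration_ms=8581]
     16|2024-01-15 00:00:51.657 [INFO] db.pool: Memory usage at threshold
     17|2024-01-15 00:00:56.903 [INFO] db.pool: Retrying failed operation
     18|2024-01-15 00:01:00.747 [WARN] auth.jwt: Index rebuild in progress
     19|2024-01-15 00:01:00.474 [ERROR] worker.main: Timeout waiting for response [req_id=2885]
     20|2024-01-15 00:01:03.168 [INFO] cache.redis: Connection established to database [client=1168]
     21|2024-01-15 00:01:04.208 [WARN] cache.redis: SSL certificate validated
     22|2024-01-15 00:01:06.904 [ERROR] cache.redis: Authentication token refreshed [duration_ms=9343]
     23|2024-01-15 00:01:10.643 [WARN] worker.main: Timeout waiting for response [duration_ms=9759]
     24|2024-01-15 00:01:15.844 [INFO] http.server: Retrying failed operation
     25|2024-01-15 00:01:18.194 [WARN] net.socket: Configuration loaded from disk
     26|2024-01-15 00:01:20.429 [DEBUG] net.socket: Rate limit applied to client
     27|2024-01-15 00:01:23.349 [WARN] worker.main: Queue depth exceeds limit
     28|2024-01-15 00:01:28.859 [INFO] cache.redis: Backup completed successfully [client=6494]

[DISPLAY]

  ┠──────────────────────┃2024-01-15 00:00:0█┃──────
  ┃█████████             ┃2024-01-15 00:00:1░┃      
  ┃█   □◎  █             ┃2024-01-15 00:00:1░┃      
  ┃█@□  █  █             ┃2024-01-15 00:00:1░┃      
  ┃█ ███   █             ┃2024-01-15 00:00:1░┃      
  ┃█   ◎   █             ┃2024-01-15 00:00:1░┃      
  ┃█████████             ┃2024-01-15 00:00:2░┃*     
  ┃Moves: 0  0/2         ┃2024-01-15 00:00:2░┃      
  ┃                      ┃2024-01-15 00:00:2░┃      
  ┃                      ┃2024-01-15 00:00:2░┃      
  ┃                      ┃2024-01-15 00:00:3░┃***   
  ┃                      ┃2024-01-15 00:00:3▼┃###***
  ┃                      ┗━━━━━━━━━━━━━━━━━━━┛      
  ┃                            ┃┗━━━━━━━━━━━━━━━━━━━
  ┗━━━━━━━━━━━━━━━━━━━━━━━━━━━━┛                    
                                                    


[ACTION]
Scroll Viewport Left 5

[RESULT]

       ┠──────────────────────┃2024-01-15 00:00:0█┃─
       ┃█████████             ┃2024-01-15 00:00:1░┃ 
       ┃█   □◎  █             ┃2024-01-15 00:00:1░┃ 
       ┃█@□  █  █             ┃2024-01-15 00:00:1░┃ 
       ┃█ ███   █             ┃2024-01-15 00:00:1░┃ 
       ┃█   ◎   █             ┃2024-01-15 00:00:1░┃ 
       ┃█████████             ┃2024-01-15 00:00:2░┃*
       ┃Moves: 0  0/2         ┃2024-01-15 00:00:2░┃ 
       ┃                      ┃2024-01-15 00:00:2░┃ 
       ┃                      ┃2024-01-15 00:00:2░┃ 
       ┃                      ┃2024-01-15 00:00:3░┃*
       ┃                      ┃2024-01-15 00:00:3▼┃#
       ┃                      ┗━━━━━━━━━━━━━━━━━━━┛ 
       ┃                            ┃┗━━━━━━━━━━━━━━
       ┗━━━━━━━━━━━━━━━━━━━━━━━━━━━━┛               
                                                    


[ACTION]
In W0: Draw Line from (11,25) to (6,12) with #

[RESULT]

       ┠──────────────────────┃2024-01-15 00:00:0█┃─
       ┃█████████             ┃2024-01-15 00:00:1░┃ 
       ┃█   □◎  █             ┃2024-01-15 00:00:1░┃ 
       ┃█@□  █  █             ┃2024-01-15 00:00:1░┃ 
       ┃█ ███   █             ┃2024-01-15 00:00:1░┃ 
       ┃█   ◎   █             ┃2024-01-15 00:00:1░┃ 
       ┃█████████             ┃2024-01-15 00:00:2░┃*
       ┃Moves: 0  0/2         ┃2024-01-15 00:00:2░┃#
       ┃                      ┃2024-01-15 00:00:2░┃ 
       ┃                      ┃2024-01-15 00:00:2░┃ 
       ┃                      ┃2024-01-15 00:00:3░┃*
       ┃                      ┃2024-01-15 00:00:3▼┃#
       ┃                      ┗━━━━━━━━━━━━━━━━━━━┛ 
       ┃                            ┃┗━━━━━━━━━━━━━━
       ┗━━━━━━━━━━━━━━━━━━━━━━━━━━━━┛               
                                                    


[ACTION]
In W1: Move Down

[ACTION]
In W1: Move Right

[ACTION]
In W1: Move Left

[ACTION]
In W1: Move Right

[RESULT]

       ┠──────────────────────┃2024-01-15 00:00:0█┃─
       ┃█████████             ┃2024-01-15 00:00:1░┃ 
       ┃█   □◎  █             ┃2024-01-15 00:00:1░┃ 
       ┃█ □  █  █             ┃2024-01-15 00:00:1░┃ 
       ┃█@███   █             ┃2024-01-15 00:00:1░┃ 
       ┃█   ◎   █             ┃2024-01-15 00:00:1░┃ 
       ┃█████████             ┃2024-01-15 00:00:2░┃*
       ┃Moves: 1  0/2         ┃2024-01-15 00:00:2░┃#
       ┃                      ┃2024-01-15 00:00:2░┃ 
       ┃                      ┃2024-01-15 00:00:2░┃ 
       ┃                      ┃2024-01-15 00:00:3░┃*
       ┃                      ┃2024-01-15 00:00:3▼┃#
       ┃                      ┗━━━━━━━━━━━━━━━━━━━┛ 
       ┃                            ┃┗━━━━━━━━━━━━━━
       ┗━━━━━━━━━━━━━━━━━━━━━━━━━━━━┛               
                                                    


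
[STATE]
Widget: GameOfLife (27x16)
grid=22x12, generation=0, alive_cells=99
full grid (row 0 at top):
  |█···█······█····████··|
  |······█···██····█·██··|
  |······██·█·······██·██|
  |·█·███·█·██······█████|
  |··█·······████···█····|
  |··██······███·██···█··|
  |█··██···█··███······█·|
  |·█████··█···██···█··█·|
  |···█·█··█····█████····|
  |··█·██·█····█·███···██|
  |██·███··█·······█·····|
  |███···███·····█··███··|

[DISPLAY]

Gen: 0                     
█···█······█····████··     
······█···██····█·██··     
······██·█·······██·██     
·█·███·█·██······█████     
··█·······████···█····     
··██······███·██···█··     
█··██···█··███······█·     
·█████··█···██···█··█·     
···█·█··█····█████····     
··█·██·█····█·███···██     
██·███··█·······█·····     
███···███·····█··███··     
                           
                           
                           


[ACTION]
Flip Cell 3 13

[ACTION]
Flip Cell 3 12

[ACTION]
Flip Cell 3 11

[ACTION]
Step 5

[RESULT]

Gen: 5                     
····█·██··█····██·····     
···██······█··█·█·····     
··█··█·█·███··········     
·█·█···█··█···········     
·█·█···█·█····█·█·····     
██······█······██·····     
██··██·█··············     
·█·████···············     
···███················     
···················██·     
······█·█·········██··     
······█·█··········█··     
                           
                           
                           


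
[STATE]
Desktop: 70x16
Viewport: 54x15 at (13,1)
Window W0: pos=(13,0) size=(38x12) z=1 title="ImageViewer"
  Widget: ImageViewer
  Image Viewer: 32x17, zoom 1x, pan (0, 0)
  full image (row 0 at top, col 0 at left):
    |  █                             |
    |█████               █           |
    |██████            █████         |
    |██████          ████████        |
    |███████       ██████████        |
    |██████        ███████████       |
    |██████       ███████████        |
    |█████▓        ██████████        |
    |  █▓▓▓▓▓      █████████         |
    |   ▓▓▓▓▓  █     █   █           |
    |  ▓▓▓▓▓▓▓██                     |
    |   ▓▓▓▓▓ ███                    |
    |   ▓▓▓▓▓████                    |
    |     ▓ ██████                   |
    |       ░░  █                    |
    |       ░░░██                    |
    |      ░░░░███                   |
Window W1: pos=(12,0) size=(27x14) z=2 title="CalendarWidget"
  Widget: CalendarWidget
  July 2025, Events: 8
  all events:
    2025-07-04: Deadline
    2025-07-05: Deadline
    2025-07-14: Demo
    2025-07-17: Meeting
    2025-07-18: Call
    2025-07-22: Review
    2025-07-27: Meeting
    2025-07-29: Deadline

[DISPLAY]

 CalendarWidget          ┃           ┃                
─────────────────────────┨───────────┨                
        July 2025        ┃           ┃                
Mo Tu We Th Fr Sa Su     ┃           ┃                
    1  2  3  4*  5*  6   ┃           ┃                
 7  8  9 10 11 12 13     ┃           ┃                
14* 15 16 17* 18* 19 20  ┃           ┃                
21 22* 23 24 25 26 27*   ┃           ┃                
28 29* 30 31             ┃           ┃                
                         ┃           ┃                
                         ┃━━━━━━━━━━━┛                
                         ┃                            
━━━━━━━━━━━━━━━━━━━━━━━━━┛                            
                                                      
                                                      


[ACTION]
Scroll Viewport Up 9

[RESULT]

━━━━━━━━━━━━━━━━━━━━━━━━━┓━━━━━━━━━━━┓                
 CalendarWidget          ┃           ┃                
─────────────────────────┨───────────┨                
        July 2025        ┃           ┃                
Mo Tu We Th Fr Sa Su     ┃           ┃                
    1  2  3  4*  5*  6   ┃           ┃                
 7  8  9 10 11 12 13     ┃           ┃                
14* 15 16 17* 18* 19 20  ┃           ┃                
21 22* 23 24 25 26 27*   ┃           ┃                
28 29* 30 31             ┃           ┃                
                         ┃           ┃                
                         ┃━━━━━━━━━━━┛                
                         ┃                            
━━━━━━━━━━━━━━━━━━━━━━━━━┛                            
                                                      


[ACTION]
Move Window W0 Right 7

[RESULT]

━━━━━━━━━━━━━━━━━━━━━━━━━┓━━━━━━━━━━━━━━━━━━┓         
 CalendarWidget          ┃                  ┃         
─────────────────────────┨──────────────────┨         
        July 2025        ┃                  ┃         
Mo Tu We Th Fr Sa Su     ┃  █               ┃         
    1  2  3  4*  5*  6   ┃█████             ┃         
 7  8  9 10 11 12 13     ┃██████            ┃         
14* 15 16 17* 18* 19 20  ┃██████            ┃         
21 22* 23 24 25 26 27*   ┃███████           ┃         
28 29* 30 31             ┃██████            ┃         
                         ┃██████            ┃         
                         ┃━━━━━━━━━━━━━━━━━━┛         
                         ┃                            
━━━━━━━━━━━━━━━━━━━━━━━━━┛                            
                                                      


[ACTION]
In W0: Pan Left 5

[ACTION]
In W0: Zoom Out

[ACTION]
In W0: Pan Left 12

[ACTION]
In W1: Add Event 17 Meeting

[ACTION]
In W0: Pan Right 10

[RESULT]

━━━━━━━━━━━━━━━━━━━━━━━━━┓━━━━━━━━━━━━━━━━━━┓         
 CalendarWidget          ┃                  ┃         
─────────────────────────┨──────────────────┨         
        July 2025        ┃                  ┃         
Mo Tu We Th Fr Sa Su     ┃                  ┃         
    1  2  3  4*  5*  6   ┃                  ┃         
 7  8  9 10 11 12 13     ┃                  ┃         
14* 15 16 17* 18* 19 20  ┃                  ┃         
21 22* 23 24 25 26 27*   ┃                  ┃         
28 29* 30 31             ┃                  ┃         
                         ┃                  ┃         
                         ┃━━━━━━━━━━━━━━━━━━┛         
                         ┃                            
━━━━━━━━━━━━━━━━━━━━━━━━━┛                            
                                                      


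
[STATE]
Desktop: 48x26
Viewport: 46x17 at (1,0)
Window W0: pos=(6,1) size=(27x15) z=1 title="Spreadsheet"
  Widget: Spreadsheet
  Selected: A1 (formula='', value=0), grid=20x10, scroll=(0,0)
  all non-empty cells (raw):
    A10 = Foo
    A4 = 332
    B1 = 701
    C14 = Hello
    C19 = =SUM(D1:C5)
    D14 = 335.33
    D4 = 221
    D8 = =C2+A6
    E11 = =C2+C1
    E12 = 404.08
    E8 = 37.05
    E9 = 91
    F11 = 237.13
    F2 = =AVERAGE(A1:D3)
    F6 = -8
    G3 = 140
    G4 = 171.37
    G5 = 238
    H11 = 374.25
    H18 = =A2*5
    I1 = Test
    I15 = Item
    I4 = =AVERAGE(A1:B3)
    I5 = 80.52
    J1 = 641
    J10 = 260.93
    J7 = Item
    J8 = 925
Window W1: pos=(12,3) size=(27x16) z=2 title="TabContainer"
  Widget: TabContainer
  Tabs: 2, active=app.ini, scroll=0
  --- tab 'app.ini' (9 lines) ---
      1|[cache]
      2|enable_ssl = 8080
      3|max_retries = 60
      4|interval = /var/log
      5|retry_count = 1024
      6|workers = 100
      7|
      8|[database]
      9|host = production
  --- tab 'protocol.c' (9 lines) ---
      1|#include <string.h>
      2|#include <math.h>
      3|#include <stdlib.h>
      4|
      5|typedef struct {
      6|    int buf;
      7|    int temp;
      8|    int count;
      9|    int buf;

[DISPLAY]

                                              
     ┏━━━━━━━━━━━━━━━━━━━━━━━━━┓              
     ┃ Spreadsheet             ┃              
     ┠─────┏━━━━━━━━━━━━━━━━━━━━━━━━━┓        
     ┃A1:  ┃ TabContainer            ┃        
     ┃     ┠─────────────────────────┨        
     ┃-----┃[app.ini]│ protocol.c    ┃        
     ┃  1  ┃─────────────────────────┃        
     ┃  2  ┃[cache]                  ┃        
     ┃  3  ┃enable_ssl = 8080        ┃        
     ┃  4  ┃max_retries = 60         ┃        
     ┃  5  ┃interval = /var/log      ┃        
     ┃  6  ┃retry_count = 1024       ┃        
     ┃  7  ┃workers = 100            ┃        
     ┃  8  ┃                         ┃        
     ┗━━━━━┃[database]               ┃        
           ┃host = production        ┃        


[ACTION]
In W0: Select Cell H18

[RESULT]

                                              
     ┏━━━━━━━━━━━━━━━━━━━━━━━━━┓              
     ┃ Spreadsheet             ┃              
     ┠─────┏━━━━━━━━━━━━━━━━━━━━━━━━━┓        
     ┃H18: ┃ TabContainer            ┃        
     ┃     ┠─────────────────────────┨        
     ┃-----┃[app.ini]│ protocol.c    ┃        
     ┃  1  ┃─────────────────────────┃        
     ┃  2  ┃[cache]                  ┃        
     ┃  3  ┃enable_ssl = 8080        ┃        
     ┃  4  ┃max_retries = 60         ┃        
     ┃  5  ┃interval = /var/log      ┃        
     ┃  6  ┃retry_count = 1024       ┃        
     ┃  7  ┃workers = 100            ┃        
     ┃  8  ┃                         ┃        
     ┗━━━━━┃[database]               ┃        
           ┃host = production        ┃        


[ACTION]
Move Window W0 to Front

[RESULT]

                                              
     ┏━━━━━━━━━━━━━━━━━━━━━━━━━┓              
     ┃ Spreadsheet             ┃              
     ┠─────────────────────────┨━━━━━┓        
     ┃H18: =A2*5               ┃     ┃        
     ┃       A       B       C ┃─────┨        
     ┃-------------------------┃c    ┃        
     ┃  1        0     701     ┃─────┃        
     ┃  2        0       0     ┃     ┃        
     ┃  3        0       0     ┃     ┃        
     ┃  4      332       0     ┃     ┃        
     ┃  5        0       0     ┃     ┃        
     ┃  6        0       0     ┃     ┃        
     ┃  7        0       0     ┃     ┃        
     ┃  8        0       0     ┃     ┃        
     ┗━━━━━━━━━━━━━━━━━━━━━━━━━┛     ┃        
           ┃host = production        ┃        


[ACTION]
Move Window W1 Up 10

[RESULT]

           ┏━━━━━━━━━━━━━━━━━━━━━━━━━┓        
     ┏━━━━━━━━━━━━━━━━━━━━━━━━━┓     ┃        
     ┃ Spreadsheet             ┃─────┨        
     ┠─────────────────────────┨c    ┃        
     ┃H18: =A2*5               ┃─────┃        
     ┃       A       B       C ┃     ┃        
     ┃-------------------------┃     ┃        
     ┃  1        0     701     ┃     ┃        
     ┃  2        0       0     ┃     ┃        
     ┃  3        0       0     ┃     ┃        
     ┃  4      332       0     ┃     ┃        
     ┃  5        0       0     ┃     ┃        
     ┃  6        0       0     ┃     ┃        
     ┃  7        0       0     ┃     ┃        
     ┃  8        0       0     ┃     ┃        
     ┗━━━━━━━━━━━━━━━━━━━━━━━━━┛━━━━━┛        
                                              


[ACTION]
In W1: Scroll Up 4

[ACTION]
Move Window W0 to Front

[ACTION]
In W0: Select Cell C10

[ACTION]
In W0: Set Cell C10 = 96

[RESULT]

           ┏━━━━━━━━━━━━━━━━━━━━━━━━━┓        
     ┏━━━━━━━━━━━━━━━━━━━━━━━━━┓     ┃        
     ┃ Spreadsheet             ┃─────┨        
     ┠─────────────────────────┨c    ┃        
     ┃C10: 96                  ┃─────┃        
     ┃       A       B       C ┃     ┃        
     ┃-------------------------┃     ┃        
     ┃  1        0     701     ┃     ┃        
     ┃  2        0       0     ┃     ┃        
     ┃  3        0       0     ┃     ┃        
     ┃  4      332       0     ┃     ┃        
     ┃  5        0       0     ┃     ┃        
     ┃  6        0       0     ┃     ┃        
     ┃  7        0       0     ┃     ┃        
     ┃  8        0       0     ┃     ┃        
     ┗━━━━━━━━━━━━━━━━━━━━━━━━━┛━━━━━┛        
                                              


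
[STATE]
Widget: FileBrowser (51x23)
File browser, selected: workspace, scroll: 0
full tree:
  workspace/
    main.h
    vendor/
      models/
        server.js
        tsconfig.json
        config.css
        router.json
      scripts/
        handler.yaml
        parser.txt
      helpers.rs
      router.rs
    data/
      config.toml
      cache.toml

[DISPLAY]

> [-] workspace/                                   
    main.h                                         
    [+] vendor/                                    
    [+] data/                                      
                                                   
                                                   
                                                   
                                                   
                                                   
                                                   
                                                   
                                                   
                                                   
                                                   
                                                   
                                                   
                                                   
                                                   
                                                   
                                                   
                                                   
                                                   
                                                   


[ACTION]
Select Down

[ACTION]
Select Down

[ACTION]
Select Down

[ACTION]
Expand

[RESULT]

  [-] workspace/                                   
    main.h                                         
    [+] vendor/                                    
  > [-] data/                                      
      config.toml                                  
      cache.toml                                   
                                                   
                                                   
                                                   
                                                   
                                                   
                                                   
                                                   
                                                   
                                                   
                                                   
                                                   
                                                   
                                                   
                                                   
                                                   
                                                   
                                                   


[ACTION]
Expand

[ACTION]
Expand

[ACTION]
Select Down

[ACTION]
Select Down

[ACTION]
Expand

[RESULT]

  [-] workspace/                                   
    main.h                                         
    [+] vendor/                                    
    [-] data/                                      
      config.toml                                  
    > cache.toml                                   
                                                   
                                                   
                                                   
                                                   
                                                   
                                                   
                                                   
                                                   
                                                   
                                                   
                                                   
                                                   
                                                   
                                                   
                                                   
                                                   
                                                   


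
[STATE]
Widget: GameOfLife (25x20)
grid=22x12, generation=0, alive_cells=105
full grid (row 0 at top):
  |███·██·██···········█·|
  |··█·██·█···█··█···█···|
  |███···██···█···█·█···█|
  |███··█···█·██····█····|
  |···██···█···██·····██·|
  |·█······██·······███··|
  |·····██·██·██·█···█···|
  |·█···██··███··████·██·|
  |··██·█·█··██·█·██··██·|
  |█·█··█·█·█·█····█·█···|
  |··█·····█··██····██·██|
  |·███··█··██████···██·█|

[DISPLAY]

Gen: 0                   
███·██·██···········█·   
··█·██·█···█··█···█···   
███···██···█···█·█···█   
███··█···█·██····█····   
···██···█···██·····██·   
·█······██·······███··   
·····██·██·██·█···█···   
·█···██··███··████·██·   
··██·█·█··██·█·██··██·   
█·█··█·█·█·█····█·█···   
··█·····█··██····██·██   
·███··█··██████···██·█   
                         
                         
                         
                         
                         
                         
                         


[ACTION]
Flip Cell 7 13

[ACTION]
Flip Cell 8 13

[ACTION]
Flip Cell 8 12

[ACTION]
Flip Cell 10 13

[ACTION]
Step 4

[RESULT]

Gen: 4                   
···██·····█···········   
·····█··██··█····███··   
····█··█·······██···█·   
····█·██·······█··█·█·   
··█·█··········█···█··   
··██··████···█··█·█···   
·███··█·██·······██···   
·██···██·······█······   
·█·█········█·█████···   
····█··█····█····█·█··   
·█████···█···██··█···█   
··█··█···█····█····██·   
                         
                         
                         
                         
                         
                         
                         


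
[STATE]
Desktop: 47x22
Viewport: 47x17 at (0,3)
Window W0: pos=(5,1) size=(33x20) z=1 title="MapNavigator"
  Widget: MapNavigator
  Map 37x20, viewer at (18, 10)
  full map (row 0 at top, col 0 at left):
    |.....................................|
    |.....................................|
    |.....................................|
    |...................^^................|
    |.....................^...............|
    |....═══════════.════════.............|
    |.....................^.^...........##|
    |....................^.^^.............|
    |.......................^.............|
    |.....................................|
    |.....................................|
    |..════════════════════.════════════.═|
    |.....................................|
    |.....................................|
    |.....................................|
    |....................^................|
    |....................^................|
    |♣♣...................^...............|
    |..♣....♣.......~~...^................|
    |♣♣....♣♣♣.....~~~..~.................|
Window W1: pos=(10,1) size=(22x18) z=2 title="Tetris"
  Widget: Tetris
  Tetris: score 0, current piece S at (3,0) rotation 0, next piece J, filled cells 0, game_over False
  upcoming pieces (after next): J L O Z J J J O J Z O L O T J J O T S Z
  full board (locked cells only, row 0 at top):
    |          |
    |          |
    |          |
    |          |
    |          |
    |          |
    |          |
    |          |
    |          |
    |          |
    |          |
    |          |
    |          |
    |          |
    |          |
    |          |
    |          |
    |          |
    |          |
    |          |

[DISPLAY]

     ┠────┠────────────────────┨─────┨         
     ┃....┃          │Next:    ┃.....┃         
     ┃....┃          │█        ┃.....┃         
     ┃....┃          │███      ┃.....┃         
     ┃.═══┃          │         ┃.....┃         
     ┃....┃          │         ┃.....┃         
     ┃....┃          │         ┃.....┃         
     ┃....┃          │Score:   ┃.....┃         
     ┃....┃          │0        ┃.....┃         
     ┃....┃          │         ┃.....┃         
     ┃════┃          │         ┃═════┃         
     ┃....┃          │         ┃.....┃         
     ┃....┃          │         ┃.....┃         
     ┃....┃          │         ┃.....┃         
     ┃....┃          │         ┃.....┃         
     ┃....┗━━━━━━━━━━━━━━━━━━━━┛.....┃         
     ┃..................^............┃         


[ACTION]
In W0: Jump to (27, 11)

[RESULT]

     ┠────┠────────────────────┨─────┨         
     ┃....┃          │Next:    ┃     ┃         
     ┃....┃          │█        ┃     ┃         
     ┃═══.┃          │███      ┃     ┃         
     ┃....┃          │         ┃     ┃         
     ┃....┃          │         ┃     ┃         
     ┃....┃          │         ┃     ┃         
     ┃....┃          │Score:   ┃     ┃         
     ┃....┃          │0        ┃     ┃         
     ┃════┃          │         ┃     ┃         
     ┃....┃          │         ┃     ┃         
     ┃....┃          │         ┃     ┃         
     ┃....┃          │         ┃     ┃         
     ┃....┃          │         ┃     ┃         
     ┃....┃          │         ┃     ┃         
     ┃....┗━━━━━━━━━━━━━━━━━━━━┛     ┃         
     ┃...~~...^................      ┃         


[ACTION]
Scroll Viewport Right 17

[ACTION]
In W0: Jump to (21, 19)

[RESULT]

     ┠────┠────────────────────┨─────┨         
     ┃════┃          │Next:    ┃═══.═┃         
     ┃....┃          │█        ┃.....┃         
     ┃....┃          │███      ┃.....┃         
     ┃....┃          │         ┃.....┃         
     ┃....┃          │         ┃.....┃         
     ┃....┃          │         ┃.....┃         
     ┃....┃          │Score:   ┃.....┃         
     ┃.♣..┃          │0        ┃.....┃         
     ┃♣♣♣.┃          │         ┃.....┃         
     ┃    ┃          │         ┃     ┃         
     ┃    ┃          │         ┃     ┃         
     ┃    ┃          │         ┃     ┃         
     ┃    ┃          │         ┃     ┃         
     ┃    ┃          │         ┃     ┃         
     ┃    ┗━━━━━━━━━━━━━━━━━━━━┛     ┃         
     ┃                               ┃         


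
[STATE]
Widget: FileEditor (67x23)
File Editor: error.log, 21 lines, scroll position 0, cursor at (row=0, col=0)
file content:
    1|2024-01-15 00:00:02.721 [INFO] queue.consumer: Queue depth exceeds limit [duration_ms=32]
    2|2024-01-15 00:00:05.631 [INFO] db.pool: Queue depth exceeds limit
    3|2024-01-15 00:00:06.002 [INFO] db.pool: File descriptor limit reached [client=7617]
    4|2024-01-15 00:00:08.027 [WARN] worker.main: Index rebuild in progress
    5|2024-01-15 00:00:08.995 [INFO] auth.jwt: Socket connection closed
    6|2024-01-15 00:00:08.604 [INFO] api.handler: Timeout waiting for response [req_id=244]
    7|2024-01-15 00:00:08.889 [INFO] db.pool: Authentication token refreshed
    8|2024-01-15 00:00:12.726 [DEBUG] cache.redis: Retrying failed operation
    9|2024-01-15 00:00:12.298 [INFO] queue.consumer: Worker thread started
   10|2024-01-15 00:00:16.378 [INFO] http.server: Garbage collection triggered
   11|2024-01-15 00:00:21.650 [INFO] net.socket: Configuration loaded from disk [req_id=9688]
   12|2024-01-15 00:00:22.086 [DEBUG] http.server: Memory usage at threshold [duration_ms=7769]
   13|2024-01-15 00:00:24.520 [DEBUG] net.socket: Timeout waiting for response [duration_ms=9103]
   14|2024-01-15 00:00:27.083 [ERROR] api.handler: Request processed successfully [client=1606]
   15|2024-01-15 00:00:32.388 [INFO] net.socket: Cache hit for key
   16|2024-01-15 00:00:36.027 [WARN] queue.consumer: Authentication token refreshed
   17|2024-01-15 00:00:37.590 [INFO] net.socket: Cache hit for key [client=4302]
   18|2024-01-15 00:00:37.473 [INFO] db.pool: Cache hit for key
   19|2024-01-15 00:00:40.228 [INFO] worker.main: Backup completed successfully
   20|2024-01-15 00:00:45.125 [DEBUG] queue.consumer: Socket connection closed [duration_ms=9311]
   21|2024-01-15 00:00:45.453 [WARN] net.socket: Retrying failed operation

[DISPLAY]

█024-01-15 00:00:02.721 [INFO] queue.consumer: Queue depth exceeds▲
2024-01-15 00:00:05.631 [INFO] db.pool: Queue depth exceeds limit █
2024-01-15 00:00:06.002 [INFO] db.pool: File descriptor limit reac░
2024-01-15 00:00:08.027 [WARN] worker.main: Index rebuild in progr░
2024-01-15 00:00:08.995 [INFO] auth.jwt: Socket connection closed ░
2024-01-15 00:00:08.604 [INFO] api.handler: Timeout waiting for re░
2024-01-15 00:00:08.889 [INFO] db.pool: Authentication token refre░
2024-01-15 00:00:12.726 [DEBUG] cache.redis: Retrying failed opera░
2024-01-15 00:00:12.298 [INFO] queue.consumer: Worker thread start░
2024-01-15 00:00:16.378 [INFO] http.server: Garbage collection tri░
2024-01-15 00:00:21.650 [INFO] net.socket: Configuration loaded fr░
2024-01-15 00:00:22.086 [DEBUG] http.server: Memory usage at thres░
2024-01-15 00:00:24.520 [DEBUG] net.socket: Timeout waiting for re░
2024-01-15 00:00:27.083 [ERROR] api.handler: Request processed suc░
2024-01-15 00:00:32.388 [INFO] net.socket: Cache hit for key      ░
2024-01-15 00:00:36.027 [WARN] queue.consumer: Authentication toke░
2024-01-15 00:00:37.590 [INFO] net.socket: Cache hit for key [clie░
2024-01-15 00:00:37.473 [INFO] db.pool: Cache hit for key         ░
2024-01-15 00:00:40.228 [INFO] worker.main: Backup completed succe░
2024-01-15 00:00:45.125 [DEBUG] queue.consumer: Socket connection ░
2024-01-15 00:00:45.453 [WARN] net.socket: Retrying failed operati░
                                                                  ░
                                                                  ▼


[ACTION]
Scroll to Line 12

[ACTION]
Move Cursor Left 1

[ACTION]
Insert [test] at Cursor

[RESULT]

test█024-01-15 00:00:02.721 [INFO] queue.consumer: Queue depth exc▲
2024-01-15 00:00:05.631 [INFO] db.pool: Queue depth exceeds limit █
2024-01-15 00:00:06.002 [INFO] db.pool: File descriptor limit reac░
2024-01-15 00:00:08.027 [WARN] worker.main: Index rebuild in progr░
2024-01-15 00:00:08.995 [INFO] auth.jwt: Socket connection closed ░
2024-01-15 00:00:08.604 [INFO] api.handler: Timeout waiting for re░
2024-01-15 00:00:08.889 [INFO] db.pool: Authentication token refre░
2024-01-15 00:00:12.726 [DEBUG] cache.redis: Retrying failed opera░
2024-01-15 00:00:12.298 [INFO] queue.consumer: Worker thread start░
2024-01-15 00:00:16.378 [INFO] http.server: Garbage collection tri░
2024-01-15 00:00:21.650 [INFO] net.socket: Configuration loaded fr░
2024-01-15 00:00:22.086 [DEBUG] http.server: Memory usage at thres░
2024-01-15 00:00:24.520 [DEBUG] net.socket: Timeout waiting for re░
2024-01-15 00:00:27.083 [ERROR] api.handler: Request processed suc░
2024-01-15 00:00:32.388 [INFO] net.socket: Cache hit for key      ░
2024-01-15 00:00:36.027 [WARN] queue.consumer: Authentication toke░
2024-01-15 00:00:37.590 [INFO] net.socket: Cache hit for key [clie░
2024-01-15 00:00:37.473 [INFO] db.pool: Cache hit for key         ░
2024-01-15 00:00:40.228 [INFO] worker.main: Backup completed succe░
2024-01-15 00:00:45.125 [DEBUG] queue.consumer: Socket connection ░
2024-01-15 00:00:45.453 [WARN] net.socket: Retrying failed operati░
                                                                  ░
                                                                  ▼
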